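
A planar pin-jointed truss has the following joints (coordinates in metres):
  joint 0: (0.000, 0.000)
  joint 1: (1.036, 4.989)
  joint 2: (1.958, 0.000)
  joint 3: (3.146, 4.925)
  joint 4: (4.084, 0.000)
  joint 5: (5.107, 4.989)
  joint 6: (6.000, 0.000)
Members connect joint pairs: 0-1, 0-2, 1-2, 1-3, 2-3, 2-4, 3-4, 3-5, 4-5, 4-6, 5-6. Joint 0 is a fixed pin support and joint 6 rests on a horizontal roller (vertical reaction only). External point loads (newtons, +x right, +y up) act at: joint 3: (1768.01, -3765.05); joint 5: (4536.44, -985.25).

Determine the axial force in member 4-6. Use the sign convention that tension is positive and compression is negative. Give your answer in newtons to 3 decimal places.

1438.402

N=7 nodes, M=11 members, R=3 reactions → 2N=14, M+R=14
member 0 (0-1): L=5.0954, (cx,cy)=(0.2033,0.9791)
member 1 (0-2): L=1.9580, (cx,cy)=(1.0000,0.0000)
member 2 (1-2): L=5.0735, (cx,cy)=(0.1817,-0.9833)
member 3 (1-3): L=2.1110, (cx,cy)=(0.9995,-0.0303)
member 4 (2-3): L=5.0663, (cx,cy)=(0.2345,0.9721)
member 5 (2-4): L=2.1260, (cx,cy)=(1.0000,0.0000)
member 6 (3-4): L=5.0135, (cx,cy)=(0.1871,-0.9823)
member 7 (3-5): L=1.9620, (cx,cy)=(0.9995,0.0326)
member 8 (4-5): L=5.0928, (cx,cy)=(0.2009,0.9796)
member 9 (4-6): L=1.9160, (cx,cy)=(1.0000,0.0000)
member 10 (5-6): L=5.0683, (cx,cy)=(0.1762,-0.9844)
solve A·x = −loads:
  F[0-1] = +3355.8398 N (tension)
  F[0-2] = +5622.1426 N (tension)
  F[1-2] = -3381.3837 N (compression)
  F[1-3] = +1297.4002 N (tension)
  F[2-3] = +3420.4482 N (tension)
  F[2-4] = +4205.5764 N (tension)
  F[3-4] = -7122.2720 N (compression)
  F[3-5] = +1664.2820 N (tension)
  F[4-5] = +7142.0803 N (tension)
  F[4-6] = +1438.4020 N (tension)
  F[5-6] = -8163.7622 N (compression)
  Rx@0 = -6304.4500 N
  Ry@0 = -3285.7446 N
  Ry@6 = +8036.0446 N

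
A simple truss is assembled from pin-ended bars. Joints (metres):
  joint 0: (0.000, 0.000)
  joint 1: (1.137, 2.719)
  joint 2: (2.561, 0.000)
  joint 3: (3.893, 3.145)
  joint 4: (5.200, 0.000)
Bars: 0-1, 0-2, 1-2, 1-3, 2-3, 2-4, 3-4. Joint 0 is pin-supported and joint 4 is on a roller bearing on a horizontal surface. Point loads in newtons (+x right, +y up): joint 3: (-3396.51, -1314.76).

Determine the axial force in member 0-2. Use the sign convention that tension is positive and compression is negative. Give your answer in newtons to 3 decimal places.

N=5 nodes, M=7 members, R=3 reactions → 2N=10, M+R=10
member 0 (0-1): L=2.9472, (cx,cy)=(0.3858,0.9226)
member 1 (0-2): L=2.5610, (cx,cy)=(1.0000,0.0000)
member 2 (1-2): L=3.0693, (cx,cy)=(0.4639,-0.8859)
member 3 (1-3): L=2.7887, (cx,cy)=(0.9883,0.1528)
member 4 (2-3): L=3.4154, (cx,cy)=(0.3900,0.9208)
member 5 (2-4): L=2.6390, (cx,cy)=(1.0000,0.0000)
member 6 (3-4): L=3.4058, (cx,cy)=(0.3838,-0.9234)
solve A·x = −loads:
  F[0-1] = -2584.7994 N (compression)
  F[0-2] = -2399.3057 N (compression)
  F[1-2] = +2329.3760 N (tension)
  F[1-3] = -2102.5859 N (compression)
  F[2-3] = -2240.9529 N (compression)
  F[2-4] = -444.6440 N (compression)
  F[3-4] = +1158.6500 N (tension)
  Rx@0 = +3396.5100 N
  Ry@0 = +2384.6952 N
  Ry@4 = -1069.9352 N

-2399.306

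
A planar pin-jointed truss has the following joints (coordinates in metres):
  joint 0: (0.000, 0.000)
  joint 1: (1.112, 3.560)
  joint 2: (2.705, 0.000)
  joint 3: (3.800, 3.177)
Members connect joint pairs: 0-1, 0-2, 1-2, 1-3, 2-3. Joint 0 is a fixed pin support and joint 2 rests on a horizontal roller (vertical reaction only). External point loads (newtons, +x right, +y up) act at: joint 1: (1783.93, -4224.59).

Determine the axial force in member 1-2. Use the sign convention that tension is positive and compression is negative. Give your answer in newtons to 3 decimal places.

N=4 nodes, M=5 members, R=3 reactions → 2N=8, M+R=8
member 0 (0-1): L=3.7296, (cx,cy)=(0.2982,0.9545)
member 1 (0-2): L=2.7050, (cx,cy)=(1.0000,0.0000)
member 2 (1-2): L=3.9002, (cx,cy)=(0.4084,-0.9128)
member 3 (1-3): L=2.7151, (cx,cy)=(0.9900,-0.1411)
member 4 (2-3): L=3.3604, (cx,cy)=(0.3259,0.9454)
solve A·x = −loads:
  F[0-1] = -146.7797 N (compression)
  F[0-2] = +1827.6928 N (tension)
  F[1-2] = -4474.7612 N (compression)
  F[1-3] = -0.0000 N (compression)
  F[2-3] = +0.0000 N (tension)
  Rx@0 = -1783.9300 N
  Ry@0 = +140.1039 N
  Ry@2 = +4084.4861 N

-4474.761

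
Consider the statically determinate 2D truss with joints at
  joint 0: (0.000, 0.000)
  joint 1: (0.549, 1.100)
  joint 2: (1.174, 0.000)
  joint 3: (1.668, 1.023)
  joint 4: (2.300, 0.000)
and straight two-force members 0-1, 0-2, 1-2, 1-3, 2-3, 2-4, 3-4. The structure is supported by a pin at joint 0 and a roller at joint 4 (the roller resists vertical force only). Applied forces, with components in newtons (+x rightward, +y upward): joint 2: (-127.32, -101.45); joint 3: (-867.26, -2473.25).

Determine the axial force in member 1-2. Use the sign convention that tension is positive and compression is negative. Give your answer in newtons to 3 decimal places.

N=5 nodes, M=7 members, R=3 reactions → 2N=10, M+R=10
member 0 (0-1): L=1.2294, (cx,cy)=(0.4466,0.8948)
member 1 (0-2): L=1.1740, (cx,cy)=(1.0000,0.0000)
member 2 (1-2): L=1.2652, (cx,cy)=(0.4940,-0.8695)
member 3 (1-3): L=1.1216, (cx,cy)=(0.9976,-0.0686)
member 4 (2-3): L=1.1360, (cx,cy)=(0.4348,0.9005)
member 5 (2-4): L=1.1260, (cx,cy)=(1.0000,0.0000)
member 6 (3-4): L=1.2025, (cx,cy)=(0.5256,-0.8507)
solve A·x = −loads:
  F[0-1] = -1246.1713 N (compression)
  F[0-2] = -438.0863 N (compression)
  F[1-2] = +1380.4414 N (tension)
  F[1-3] = -1241.3733 N (compression)
  F[2-3] = -1220.1875 N (compression)
  F[2-4] = +901.7802 N (tension)
  F[3-4] = -1715.7765 N (compression)
  Rx@0 = +994.5800 N
  Ry@0 = +1115.0146 N
  Ry@4 = +1459.6854 N

1380.441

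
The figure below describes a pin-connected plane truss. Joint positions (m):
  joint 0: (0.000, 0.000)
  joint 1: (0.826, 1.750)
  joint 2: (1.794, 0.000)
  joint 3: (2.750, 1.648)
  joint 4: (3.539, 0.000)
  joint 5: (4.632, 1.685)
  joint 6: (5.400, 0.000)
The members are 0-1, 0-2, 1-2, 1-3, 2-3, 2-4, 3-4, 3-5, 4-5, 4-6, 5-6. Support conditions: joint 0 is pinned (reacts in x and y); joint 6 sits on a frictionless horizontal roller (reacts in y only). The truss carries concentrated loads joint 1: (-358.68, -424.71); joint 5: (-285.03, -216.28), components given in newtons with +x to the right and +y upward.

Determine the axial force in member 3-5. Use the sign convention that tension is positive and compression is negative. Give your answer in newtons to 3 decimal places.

N=7 nodes, M=11 members, R=3 reactions → 2N=14, M+R=14
member 0 (0-1): L=1.9351, (cx,cy)=(0.4268,0.9043)
member 1 (0-2): L=1.7940, (cx,cy)=(1.0000,0.0000)
member 2 (1-2): L=1.9999, (cx,cy)=(0.4840,-0.8751)
member 3 (1-3): L=1.9267, (cx,cy)=(0.9986,-0.0529)
member 4 (2-3): L=1.9052, (cx,cy)=(0.5018,0.8650)
member 5 (2-4): L=1.7450, (cx,cy)=(1.0000,0.0000)
member 6 (3-4): L=1.8271, (cx,cy)=(0.4318,-0.9020)
member 7 (3-5): L=1.8824, (cx,cy)=(0.9998,0.0197)
member 8 (4-5): L=2.0085, (cx,cy)=(0.5442,0.8390)
member 9 (4-6): L=1.8610, (cx,cy)=(1.0000,0.0000)
member 10 (5-6): L=1.8518, (cx,cy)=(0.4147,-0.9099)
solve A·x = −loads:
  F[0-1] = -658.7045 N (compression)
  F[0-2] = -362.5473 N (compression)
  F[1-2] = +196.4514 N (tension)
  F[1-3] = -17.5955 N (compression)
  F[2-3] = -198.7356 N (compression)
  F[2-4] = -167.7374 N (compression)
  F[3-4] = +185.2580 N (tension)
  F[3-5] = -197.3295 N (compression)
  F[4-5] = -199.1704 N (compression)
  F[4-6] = +20.6500 N (tension)
  F[5-6] = -49.7904 N (compression)
  Rx@0 = +643.7100 N
  Ry@0 = +595.6837 N
  Ry@6 = +45.3063 N

-197.329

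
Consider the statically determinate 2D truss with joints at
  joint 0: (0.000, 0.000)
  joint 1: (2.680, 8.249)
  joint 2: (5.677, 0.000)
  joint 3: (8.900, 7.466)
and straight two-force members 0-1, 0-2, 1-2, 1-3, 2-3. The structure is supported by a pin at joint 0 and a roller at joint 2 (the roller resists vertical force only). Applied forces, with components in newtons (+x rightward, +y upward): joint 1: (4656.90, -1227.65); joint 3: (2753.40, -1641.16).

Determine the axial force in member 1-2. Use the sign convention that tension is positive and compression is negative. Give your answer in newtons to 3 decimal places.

-13099.873

N=4 nodes, M=5 members, R=3 reactions → 2N=8, M+R=8
member 0 (0-1): L=8.6734, (cx,cy)=(0.3090,0.9511)
member 1 (0-2): L=5.6770, (cx,cy)=(1.0000,0.0000)
member 2 (1-2): L=8.7766, (cx,cy)=(0.3415,-0.9399)
member 3 (1-3): L=6.2691, (cx,cy)=(0.9922,-0.1249)
member 4 (2-3): L=8.1320, (cx,cy)=(0.3963,0.9181)
solve A·x = −loads:
  F[0-1] = +11220.5258 N (tension)
  F[0-2] = +3943.2741 N (tension)
  F[1-2] = -13099.8726 N (compression)
  F[1-3] = +3309.3547 N (tension)
  F[2-3] = -1337.3486 N (compression)
  Rx@0 = -7410.3000 N
  Ry@0 = -10671.4540 N
  Ry@2 = +13540.2640 N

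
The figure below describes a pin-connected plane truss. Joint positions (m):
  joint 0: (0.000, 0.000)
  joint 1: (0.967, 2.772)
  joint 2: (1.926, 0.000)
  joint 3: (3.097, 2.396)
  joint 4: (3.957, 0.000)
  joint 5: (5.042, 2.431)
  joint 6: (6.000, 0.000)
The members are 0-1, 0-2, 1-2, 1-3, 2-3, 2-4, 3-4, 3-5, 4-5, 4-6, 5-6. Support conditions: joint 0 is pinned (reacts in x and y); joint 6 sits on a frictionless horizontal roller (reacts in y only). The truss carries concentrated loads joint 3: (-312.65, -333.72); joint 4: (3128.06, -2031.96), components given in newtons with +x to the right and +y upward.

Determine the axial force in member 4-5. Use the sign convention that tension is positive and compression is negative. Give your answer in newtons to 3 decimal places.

1542.566

N=7 nodes, M=11 members, R=3 reactions → 2N=14, M+R=14
member 0 (0-1): L=2.9358, (cx,cy)=(0.3294,0.9442)
member 1 (0-2): L=1.9260, (cx,cy)=(1.0000,0.0000)
member 2 (1-2): L=2.9332, (cx,cy)=(0.3269,-0.9450)
member 3 (1-3): L=2.1629, (cx,cy)=(0.9848,-0.1738)
member 4 (2-3): L=2.6668, (cx,cy)=(0.4391,0.8984)
member 5 (2-4): L=2.0310, (cx,cy)=(1.0000,0.0000)
member 6 (3-4): L=2.5457, (cx,cy)=(0.3378,-0.9412)
member 7 (3-5): L=1.9453, (cx,cy)=(0.9998,0.0180)
member 8 (4-5): L=2.6621, (cx,cy)=(0.4076,0.9132)
member 9 (4-6): L=2.0430, (cx,cy)=(1.0000,0.0000)
member 10 (5-6): L=2.6130, (cx,cy)=(0.3666,-0.9304)
solve A·x = −loads:
  F[0-1] = -1036.0106 N (compression)
  F[0-2] = +3156.6503 N (tension)
  F[1-2] = +1170.2958 N (tension)
  F[1-3] = -735.0564 N (compression)
  F[2-3] = -1230.9996 N (compression)
  F[2-4] = +4079.8014 N (tension)
  F[3-4] = +662.2624 N (tension)
  F[3-5] = -1175.6632 N (compression)
  F[4-5] = +1542.5665 N (tension)
  F[4-6] = +546.7737 N (tension)
  F[5-6] = -1491.3301 N (compression)
  Rx@0 = -2815.4100 N
  Ry@0 = +978.1988 N
  Ry@6 = +1387.4812 N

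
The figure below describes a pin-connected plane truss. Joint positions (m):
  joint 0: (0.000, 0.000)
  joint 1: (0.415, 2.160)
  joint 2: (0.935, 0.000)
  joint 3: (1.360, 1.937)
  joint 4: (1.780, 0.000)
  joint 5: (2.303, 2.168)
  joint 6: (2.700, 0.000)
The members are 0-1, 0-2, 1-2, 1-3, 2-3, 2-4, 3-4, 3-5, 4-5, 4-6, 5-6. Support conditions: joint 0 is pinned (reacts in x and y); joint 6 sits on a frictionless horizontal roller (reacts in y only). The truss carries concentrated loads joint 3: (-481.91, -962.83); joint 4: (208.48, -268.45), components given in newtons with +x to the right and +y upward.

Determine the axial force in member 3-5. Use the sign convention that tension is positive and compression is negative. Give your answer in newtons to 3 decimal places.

-146.840

N=7 nodes, M=11 members, R=3 reactions → 2N=14, M+R=14
member 0 (0-1): L=2.1995, (cx,cy)=(0.1887,0.9820)
member 1 (0-2): L=0.9350, (cx,cy)=(1.0000,0.0000)
member 2 (1-2): L=2.2217, (cx,cy)=(0.2341,-0.9722)
member 3 (1-3): L=0.9710, (cx,cy)=(0.9733,-0.2297)
member 4 (2-3): L=1.9831, (cx,cy)=(0.2143,0.9768)
member 5 (2-4): L=0.8450, (cx,cy)=(1.0000,0.0000)
member 6 (3-4): L=1.9820, (cx,cy)=(0.2119,-0.9773)
member 7 (3-5): L=0.9709, (cx,cy)=(0.9713,0.2379)
member 8 (4-5): L=2.2302, (cx,cy)=(0.2345,0.9721)
member 9 (4-6): L=0.9200, (cx,cy)=(1.0000,0.0000)
member 10 (5-6): L=2.2040, (cx,cy)=(0.1801,-0.9836)
solve A·x = −loads:
  F[0-1] = -931.7825 N (compression)
  F[0-2] = -97.6224 N (compression)
  F[1-2] = +1043.1210 N (tension)
  F[1-3] = -431.4884 N (compression)
  F[2-3] = -1038.2712 N (compression)
  F[2-4] = +369.0395 N (tension)
  F[3-4] = -84.6430 N (compression)
  F[3-5] = -146.8400 N (compression)
  F[4-5] = +361.2444 N (tension)
  F[4-6] = +57.9081 N (tension)
  F[5-6] = -321.4917 N (compression)
  Rx@0 = +273.4300 N
  Ry@0 = +915.0466 N
  Ry@6 = +316.2334 N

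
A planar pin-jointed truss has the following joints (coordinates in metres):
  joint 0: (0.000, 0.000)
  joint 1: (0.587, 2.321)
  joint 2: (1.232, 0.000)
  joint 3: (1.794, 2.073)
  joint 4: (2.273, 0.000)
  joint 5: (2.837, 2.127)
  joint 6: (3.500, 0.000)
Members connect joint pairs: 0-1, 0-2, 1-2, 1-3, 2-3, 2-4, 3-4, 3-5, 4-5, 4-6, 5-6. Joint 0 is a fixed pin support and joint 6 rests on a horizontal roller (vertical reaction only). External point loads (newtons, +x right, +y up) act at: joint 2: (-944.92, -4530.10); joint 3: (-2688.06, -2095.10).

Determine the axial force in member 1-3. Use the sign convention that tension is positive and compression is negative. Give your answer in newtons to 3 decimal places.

-3188.959

N=7 nodes, M=11 members, R=3 reactions → 2N=14, M+R=14
member 0 (0-1): L=2.3941, (cx,cy)=(0.2452,0.9695)
member 1 (0-2): L=1.2320, (cx,cy)=(1.0000,0.0000)
member 2 (1-2): L=2.4090, (cx,cy)=(0.2678,-0.9635)
member 3 (1-3): L=1.2322, (cx,cy)=(0.9795,-0.2013)
member 4 (2-3): L=2.1478, (cx,cy)=(0.2617,0.9652)
member 5 (2-4): L=1.0410, (cx,cy)=(1.0000,0.0000)
member 6 (3-4): L=2.1276, (cx,cy)=(0.2251,-0.9743)
member 7 (3-5): L=1.0444, (cx,cy)=(0.9987,0.0517)
member 8 (4-5): L=2.2005, (cx,cy)=(0.2563,0.9666)
member 9 (4-6): L=1.2270, (cx,cy)=(1.0000,0.0000)
member 10 (5-6): L=2.2279, (cx,cy)=(0.2976,-0.9547)
solve A·x = −loads:
  F[0-1] = -5723.5238 N (compression)
  F[0-2] = -2229.6388 N (compression)
  F[1-2] = +6425.2345 N (tension)
  F[1-3] = -3188.9589 N (compression)
  F[2-3] = -1720.4784 N (compression)
  F[2-4] = +885.8231 N (tension)
  F[3-4] = -1138.1996 N (compression)
  F[3-5] = -630.4187 N (compression)
  F[4-5] = +1147.3040 N (tension)
  F[4-6] = +335.5160 N (tension)
  F[5-6] = -1127.4634 N (compression)
  Rx@0 = +3632.9800 N
  Ry@0 = +5548.8159 N
  Ry@6 = +1076.3841 N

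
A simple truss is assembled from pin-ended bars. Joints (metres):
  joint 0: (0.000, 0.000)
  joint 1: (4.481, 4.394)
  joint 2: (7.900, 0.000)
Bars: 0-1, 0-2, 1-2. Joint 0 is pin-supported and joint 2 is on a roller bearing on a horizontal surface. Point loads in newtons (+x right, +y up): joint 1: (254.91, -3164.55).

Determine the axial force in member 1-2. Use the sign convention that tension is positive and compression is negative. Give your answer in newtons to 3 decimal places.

N=3 nodes, M=3 members, R=3 reactions → 2N=6, M+R=6
member 0 (0-1): L=6.2759, (cx,cy)=(0.7140,0.7001)
member 1 (0-2): L=7.9000, (cx,cy)=(1.0000,0.0000)
member 2 (1-2): L=5.5675, (cx,cy)=(0.6141,-0.7892)
solve A·x = −loads:
  F[0-1] = -1753.6278 N (compression)
  F[0-2] = +1507.0074 N (tension)
  F[1-2] = -2454.0008 N (compression)
  Rx@0 = -254.9100 N
  Ry@0 = +1227.7876 N
  Ry@2 = +1936.7624 N

-2454.001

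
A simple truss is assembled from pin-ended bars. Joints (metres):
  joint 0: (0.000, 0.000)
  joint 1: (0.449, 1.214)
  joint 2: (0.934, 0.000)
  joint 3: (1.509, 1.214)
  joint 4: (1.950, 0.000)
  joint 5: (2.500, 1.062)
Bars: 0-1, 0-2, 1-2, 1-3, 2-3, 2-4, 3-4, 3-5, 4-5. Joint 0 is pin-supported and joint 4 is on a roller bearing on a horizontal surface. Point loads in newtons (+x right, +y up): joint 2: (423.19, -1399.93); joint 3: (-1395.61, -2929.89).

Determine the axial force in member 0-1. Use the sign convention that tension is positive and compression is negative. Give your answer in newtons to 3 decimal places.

N=6 nodes, M=9 members, R=3 reactions → 2N=12, M+R=12
member 0 (0-1): L=1.2944, (cx,cy)=(0.3469,0.9379)
member 1 (0-2): L=0.9340, (cx,cy)=(1.0000,0.0000)
member 2 (1-2): L=1.3073, (cx,cy)=(0.3710,-0.9286)
member 3 (1-3): L=1.0600, (cx,cy)=(1.0000,0.0000)
member 4 (2-3): L=1.3433, (cx,cy)=(0.4281,0.9038)
member 5 (2-4): L=1.0160, (cx,cy)=(1.0000,0.0000)
member 6 (3-4): L=1.2916, (cx,cy)=(0.3414,-0.9399)
member 7 (3-5): L=1.0026, (cx,cy)=(0.9884,-0.1516)
member 8 (4-5): L=1.1960, (cx,cy)=(0.4599,0.8880)
solve A·x = −loads:
  F[0-1] = -2410.5394 N (compression)
  F[0-2] = -136.2363 N (compression)
  F[1-2] = +2434.6081 N (tension)
  F[1-3] = -1739.4111 N (compression)
  F[2-3] = -952.6187 N (compression)
  F[2-4] = +751.5737 N (tension)
  F[3-4] = -2201.2383 N (compression)
  F[3-5] = -0.0000 N (tension)
  F[4-5] = +0.0000 N (tension)
  Rx@0 = +972.4200 N
  Ry@0 = +2260.8620 N
  Ry@4 = +2068.9580 N

-2410.539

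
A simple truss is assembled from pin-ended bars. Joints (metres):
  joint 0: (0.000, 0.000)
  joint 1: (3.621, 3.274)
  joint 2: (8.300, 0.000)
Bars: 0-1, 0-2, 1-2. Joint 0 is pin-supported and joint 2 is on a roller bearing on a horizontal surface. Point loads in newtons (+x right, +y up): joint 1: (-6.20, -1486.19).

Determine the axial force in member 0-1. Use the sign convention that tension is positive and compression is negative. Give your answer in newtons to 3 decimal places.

-1252.867

N=3 nodes, M=3 members, R=3 reactions → 2N=6, M+R=6
member 0 (0-1): L=4.8817, (cx,cy)=(0.7418,0.6707)
member 1 (0-2): L=8.3000, (cx,cy)=(1.0000,0.0000)
member 2 (1-2): L=5.7107, (cx,cy)=(0.8193,-0.5733)
solve A·x = −loads:
  F[0-1] = -1252.8672 N (compression)
  F[0-2] = +923.1194 N (tension)
  F[1-2] = -1126.6638 N (compression)
  Rx@0 = +6.2000 N
  Ry@0 = +840.2629 N
  Ry@2 = +645.9271 N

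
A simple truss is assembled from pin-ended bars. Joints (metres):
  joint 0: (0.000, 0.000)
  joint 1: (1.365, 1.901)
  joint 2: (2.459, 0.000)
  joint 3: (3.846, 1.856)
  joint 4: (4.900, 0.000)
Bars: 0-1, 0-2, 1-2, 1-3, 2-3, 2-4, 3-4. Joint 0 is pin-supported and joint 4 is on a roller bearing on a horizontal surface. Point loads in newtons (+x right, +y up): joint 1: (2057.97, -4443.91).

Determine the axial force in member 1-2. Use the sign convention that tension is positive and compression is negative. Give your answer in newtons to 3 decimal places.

-2294.188

N=5 nodes, M=7 members, R=3 reactions → 2N=10, M+R=10
member 0 (0-1): L=2.3403, (cx,cy)=(0.5833,0.8123)
member 1 (0-2): L=2.4590, (cx,cy)=(1.0000,0.0000)
member 2 (1-2): L=2.1933, (cx,cy)=(0.4988,-0.8667)
member 3 (1-3): L=2.4814, (cx,cy)=(0.9998,-0.0181)
member 4 (2-3): L=2.3170, (cx,cy)=(0.5986,0.8010)
member 5 (2-4): L=2.4410, (cx,cy)=(1.0000,0.0000)
member 6 (3-4): L=2.1344, (cx,cy)=(0.4938,-0.8696)
solve A·x = −loads:
  F[0-1] = -2963.9205 N (compression)
  F[0-2] = +3786.6985 N (tension)
  F[1-2] = -2294.1877 N (compression)
  F[1-3] = -2642.8198 N (compression)
  F[2-3] = +2482.3241 N (tension)
  F[2-4] = +1156.4213 N (tension)
  F[3-4] = -2341.8050 N (compression)
  Rx@0 = -2057.9700 N
  Ry@0 = +2407.5553 N
  Ry@4 = +2036.3547 N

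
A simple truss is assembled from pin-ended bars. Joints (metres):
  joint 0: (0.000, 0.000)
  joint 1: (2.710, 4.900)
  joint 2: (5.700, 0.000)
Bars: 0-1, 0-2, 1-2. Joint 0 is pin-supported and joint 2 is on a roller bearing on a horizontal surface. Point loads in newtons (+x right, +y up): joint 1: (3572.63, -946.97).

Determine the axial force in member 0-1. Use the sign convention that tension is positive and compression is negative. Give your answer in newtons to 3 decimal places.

N=3 nodes, M=3 members, R=3 reactions → 2N=6, M+R=6
member 0 (0-1): L=5.5995, (cx,cy)=(0.4840,0.8751)
member 1 (0-2): L=5.7000, (cx,cy)=(1.0000,0.0000)
member 2 (1-2): L=5.7402, (cx,cy)=(0.5209,-0.8536)
solve A·x = −loads:
  F[0-1] = +2941.9682 N (tension)
  F[0-2] = +2148.7936 N (tension)
  F[1-2] = -4125.2653 N (compression)
  Rx@0 = -3572.6300 N
  Ry@0 = -2574.4643 N
  Ry@2 = +3521.4343 N

2941.968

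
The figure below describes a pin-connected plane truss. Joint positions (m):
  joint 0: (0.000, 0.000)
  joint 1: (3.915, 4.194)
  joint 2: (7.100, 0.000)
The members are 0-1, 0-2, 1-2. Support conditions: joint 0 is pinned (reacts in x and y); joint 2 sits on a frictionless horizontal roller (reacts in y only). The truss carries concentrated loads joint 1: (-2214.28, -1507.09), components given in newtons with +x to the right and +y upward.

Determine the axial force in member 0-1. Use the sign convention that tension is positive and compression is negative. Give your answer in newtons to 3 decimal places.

-2714.150

N=3 nodes, M=3 members, R=3 reactions → 2N=6, M+R=6
member 0 (0-1): L=5.7373, (cx,cy)=(0.6824,0.7310)
member 1 (0-2): L=7.1000, (cx,cy)=(1.0000,0.0000)
member 2 (1-2): L=5.2663, (cx,cy)=(0.6048,-0.7964)
solve A·x = −loads:
  F[0-1] = -2714.1504 N (compression)
  F[0-2] = -362.2139 N (compression)
  F[1-2] = +598.9091 N (tension)
  Rx@0 = +2214.2800 N
  Ry@0 = +1984.0524 N
  Ry@2 = -476.9624 N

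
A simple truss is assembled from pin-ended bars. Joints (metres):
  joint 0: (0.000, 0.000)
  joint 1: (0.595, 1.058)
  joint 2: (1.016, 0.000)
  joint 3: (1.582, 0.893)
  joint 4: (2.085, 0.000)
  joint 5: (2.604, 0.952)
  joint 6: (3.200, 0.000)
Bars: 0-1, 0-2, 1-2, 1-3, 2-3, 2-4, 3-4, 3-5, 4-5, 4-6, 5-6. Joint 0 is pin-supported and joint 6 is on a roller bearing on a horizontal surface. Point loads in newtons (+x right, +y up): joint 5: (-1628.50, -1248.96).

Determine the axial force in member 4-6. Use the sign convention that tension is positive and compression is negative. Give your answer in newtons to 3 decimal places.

N=7 nodes, M=11 members, R=3 reactions → 2N=14, M+R=14
member 0 (0-1): L=1.2138, (cx,cy)=(0.4902,0.8716)
member 1 (0-2): L=1.0160, (cx,cy)=(1.0000,0.0000)
member 2 (1-2): L=1.1387, (cx,cy)=(0.3697,-0.9291)
member 3 (1-3): L=1.0007, (cx,cy)=(0.9863,-0.1649)
member 4 (2-3): L=1.0573, (cx,cy)=(0.5353,0.8446)
member 5 (2-4): L=1.0690, (cx,cy)=(1.0000,0.0000)
member 6 (3-4): L=1.0249, (cx,cy)=(0.4908,-0.8713)
member 7 (3-5): L=1.0237, (cx,cy)=(0.9983,0.0576)
member 8 (4-5): L=1.0843, (cx,cy)=(0.4787,0.8780)
member 9 (4-6): L=1.1150, (cx,cy)=(1.0000,0.0000)
member 10 (5-6): L=1.1232, (cx,cy)=(0.5306,-0.8476)
solve A·x = −loads:
  F[0-1] = -822.7185 N (compression)
  F[0-2] = -1225.2174 N (compression)
  F[1-2] = +904.5145 N (tension)
  F[1-3] = -747.9411 N (compression)
  F[2-3] = -995.0134 N (compression)
  F[2-4] = -358.1211 N (compression)
  F[3-4] = +715.5888 N (tension)
  F[3-5] = -1624.2688 N (compression)
  F[4-5] = -710.1179 N (compression)
  F[4-6] = +332.9727 N (tension)
  F[5-6] = -627.4938 N (compression)
  Rx@0 = +1628.5000 N
  Ry@0 = +717.0976 N
  Ry@6 = +531.8625 N

332.973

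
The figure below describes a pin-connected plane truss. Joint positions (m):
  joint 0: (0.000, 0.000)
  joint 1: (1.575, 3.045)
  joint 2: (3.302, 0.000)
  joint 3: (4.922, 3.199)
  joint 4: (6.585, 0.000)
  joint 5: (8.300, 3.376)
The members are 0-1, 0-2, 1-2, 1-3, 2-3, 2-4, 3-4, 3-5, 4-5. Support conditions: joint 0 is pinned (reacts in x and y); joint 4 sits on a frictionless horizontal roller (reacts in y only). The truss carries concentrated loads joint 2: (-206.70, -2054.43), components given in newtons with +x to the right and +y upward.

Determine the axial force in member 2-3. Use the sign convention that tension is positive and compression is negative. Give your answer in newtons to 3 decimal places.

N=6 nodes, M=9 members, R=3 reactions → 2N=12, M+R=12
member 0 (0-1): L=3.4282, (cx,cy)=(0.4594,0.8882)
member 1 (0-2): L=3.3020, (cx,cy)=(1.0000,0.0000)
member 2 (1-2): L=3.5007, (cx,cy)=(0.4933,-0.8698)
member 3 (1-3): L=3.3505, (cx,cy)=(0.9989,0.0460)
member 4 (2-3): L=3.5858, (cx,cy)=(0.4518,0.8921)
member 5 (2-4): L=3.2830, (cx,cy)=(1.0000,0.0000)
member 6 (3-4): L=3.6054, (cx,cy)=(0.4612,-0.8873)
member 7 (3-5): L=3.3826, (cx,cy)=(0.9986,0.0523)
member 8 (4-5): L=3.7866, (cx,cy)=(0.4529,0.8916)
solve A·x = −loads:
  F[0-1] = -1153.1533 N (compression)
  F[0-2] = +323.0851 N (tension)
  F[1-2] = +1120.2611 N (tension)
  F[1-3] = -1083.5964 N (compression)
  F[2-3] = +1210.5696 N (tension)
  F[2-4] = +535.5384 N (tension)
  F[3-4] = -1161.0641 N (compression)
  F[3-5] = -0.0000 N (compression)
  F[4-5] = -0.0000 N (compression)
  Rx@0 = +206.7000 N
  Ry@0 = +1024.2511 N
  Ry@4 = +1030.1789 N

1210.570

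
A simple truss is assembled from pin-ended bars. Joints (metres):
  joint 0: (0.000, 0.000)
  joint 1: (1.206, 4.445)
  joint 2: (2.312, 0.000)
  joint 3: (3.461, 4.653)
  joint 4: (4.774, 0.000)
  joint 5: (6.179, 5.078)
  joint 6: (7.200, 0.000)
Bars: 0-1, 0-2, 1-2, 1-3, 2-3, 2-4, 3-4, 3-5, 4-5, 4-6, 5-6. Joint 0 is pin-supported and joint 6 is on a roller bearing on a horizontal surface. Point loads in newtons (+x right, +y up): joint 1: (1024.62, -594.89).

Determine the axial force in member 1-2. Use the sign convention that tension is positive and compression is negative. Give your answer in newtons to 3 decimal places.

N=7 nodes, M=11 members, R=3 reactions → 2N=14, M+R=14
member 0 (0-1): L=4.6057, (cx,cy)=(0.2618,0.9651)
member 1 (0-2): L=2.3120, (cx,cy)=(1.0000,0.0000)
member 2 (1-2): L=4.5805, (cx,cy)=(0.2415,-0.9704)
member 3 (1-3): L=2.2646, (cx,cy)=(0.9958,0.0918)
member 4 (2-3): L=4.7928, (cx,cy)=(0.2397,0.9708)
member 5 (2-4): L=2.4620, (cx,cy)=(1.0000,0.0000)
member 6 (3-4): L=4.8347, (cx,cy)=(0.2716,-0.9624)
member 7 (3-5): L=2.7510, (cx,cy)=(0.9880,0.1545)
member 8 (4-5): L=5.2688, (cx,cy)=(0.2667,0.9638)
member 9 (4-6): L=2.4260, (cx,cy)=(1.0000,0.0000)
member 10 (5-6): L=5.1796, (cx,cy)=(0.1971,-0.9804)
solve A·x = −loads:
  F[0-1] = +142.2789 N (tension)
  F[0-2] = +987.3643 N (tension)
  F[1-2] = -829.3466 N (compression)
  F[1-3] = -790.4544 N (compression)
  F[2-3] = +828.9822 N (tension)
  F[2-4] = +588.3759 N (tension)
  F[3-4] = -820.2020 N (compression)
  F[3-5] = -370.0698 N (compression)
  F[4-5] = +819.0336 N (tension)
  F[4-6] = +147.2196 N (tension)
  F[5-6] = -746.8582 N (compression)
  Rx@0 = -1024.6200 N
  Ry@0 = -137.3146 N
  Ry@6 = +732.2046 N

-829.347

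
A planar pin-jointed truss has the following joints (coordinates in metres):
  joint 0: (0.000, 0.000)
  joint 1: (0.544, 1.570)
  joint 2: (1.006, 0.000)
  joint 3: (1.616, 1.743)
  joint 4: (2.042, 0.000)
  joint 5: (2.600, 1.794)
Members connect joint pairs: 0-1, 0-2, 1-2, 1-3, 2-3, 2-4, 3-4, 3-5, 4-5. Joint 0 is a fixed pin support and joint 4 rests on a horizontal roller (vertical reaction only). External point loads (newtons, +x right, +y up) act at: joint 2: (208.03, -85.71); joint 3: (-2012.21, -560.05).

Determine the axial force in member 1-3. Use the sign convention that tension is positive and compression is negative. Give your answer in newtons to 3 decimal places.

N=6 nodes, M=9 members, R=3 reactions → 2N=12, M+R=12
member 0 (0-1): L=1.6616, (cx,cy)=(0.3274,0.9449)
member 1 (0-2): L=1.0060, (cx,cy)=(1.0000,0.0000)
member 2 (1-2): L=1.6366, (cx,cy)=(0.2823,-0.9593)
member 3 (1-3): L=1.0859, (cx,cy)=(0.9872,0.1593)
member 4 (2-3): L=1.8467, (cx,cy)=(0.3303,0.9439)
member 5 (2-4): L=1.0360, (cx,cy)=(1.0000,0.0000)
member 6 (3-4): L=1.7943, (cx,cy)=(0.2374,-0.9714)
member 7 (3-5): L=0.9853, (cx,cy)=(0.9987,0.0518)
member 8 (4-5): L=1.8788, (cx,cy)=(0.2970,0.9549)
solve A·x = −loads:
  F[0-1] = -1987.4291 N (compression)
  F[0-2] = -1153.4958 N (compression)
  F[1-2] = +1764.2690 N (tension)
  F[1-3] = -1163.5974 N (compression)
  F[2-3] = -1702.3590 N (compression)
  F[2-4] = -301.1411 N (compression)
  F[3-4] = +1268.4003 N (tension)
  F[3-5] = -0.0000 N (compression)
  F[4-5] = -0.0000 N (compression)
  Rx@0 = +1804.1800 N
  Ry@0 = +1877.8937 N
  Ry@4 = -1232.1337 N

-1163.597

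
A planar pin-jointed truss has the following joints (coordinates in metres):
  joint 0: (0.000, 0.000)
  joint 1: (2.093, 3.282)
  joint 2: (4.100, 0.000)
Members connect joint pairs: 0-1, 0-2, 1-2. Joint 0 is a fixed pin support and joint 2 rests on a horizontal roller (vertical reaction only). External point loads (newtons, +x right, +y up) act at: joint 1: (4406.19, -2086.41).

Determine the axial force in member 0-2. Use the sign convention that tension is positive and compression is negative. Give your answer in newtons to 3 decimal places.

2808.203

N=3 nodes, M=3 members, R=3 reactions → 2N=6, M+R=6
member 0 (0-1): L=3.8926, (cx,cy)=(0.5377,0.8431)
member 1 (0-2): L=4.1000, (cx,cy)=(1.0000,0.0000)
member 2 (1-2): L=3.8470, (cx,cy)=(0.5217,-0.8531)
solve A·x = −loads:
  F[0-1] = +2971.9501 N (tension)
  F[0-2] = +2808.2029 N (tension)
  F[1-2] = -5382.7684 N (compression)
  Rx@0 = -4406.1900 N
  Ry@0 = -2505.7782 N
  Ry@2 = +4592.1882 N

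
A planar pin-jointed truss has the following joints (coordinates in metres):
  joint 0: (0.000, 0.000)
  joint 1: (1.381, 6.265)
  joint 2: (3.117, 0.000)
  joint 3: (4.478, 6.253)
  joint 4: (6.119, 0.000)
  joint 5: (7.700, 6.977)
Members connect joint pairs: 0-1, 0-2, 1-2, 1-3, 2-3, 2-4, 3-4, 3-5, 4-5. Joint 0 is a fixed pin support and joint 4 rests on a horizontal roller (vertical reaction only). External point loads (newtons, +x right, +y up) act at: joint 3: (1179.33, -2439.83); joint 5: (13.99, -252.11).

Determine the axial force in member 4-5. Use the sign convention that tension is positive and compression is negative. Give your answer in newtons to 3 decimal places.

-275.767

N=6 nodes, M=9 members, R=3 reactions → 2N=12, M+R=12
member 0 (0-1): L=6.4154, (cx,cy)=(0.2153,0.9766)
member 1 (0-2): L=3.1170, (cx,cy)=(1.0000,0.0000)
member 2 (1-2): L=6.5011, (cx,cy)=(0.2670,-0.9637)
member 3 (1-3): L=3.0970, (cx,cy)=(1.0000,-0.0039)
member 4 (2-3): L=6.3994, (cx,cy)=(0.2127,0.9771)
member 5 (2-4): L=3.0020, (cx,cy)=(1.0000,0.0000)
member 6 (3-4): L=6.4647, (cx,cy)=(0.2538,-0.9672)
member 7 (3-5): L=3.3023, (cx,cy)=(0.9757,0.2192)
member 8 (4-5): L=7.1539, (cx,cy)=(0.2210,0.9753)
solve A·x = −loads:
  F[0-1] = +647.1012 N (tension)
  F[0-2] = +1054.0229 N (tension)
  F[1-2] = -657.0078 N (compression)
  F[1-3] = +314.7422 N (tension)
  F[2-3] = +647.9740 N (tension)
  F[2-4] = +740.7716 N (tension)
  F[3-4] = -3158.3698 N (compression)
  F[3-5] = +76.8026 N (tension)
  F[4-5] = -275.7667 N (compression)
  Rx@0 = -1193.3200 N
  Ry@0 = -631.9306 N
  Ry@4 = +3323.8706 N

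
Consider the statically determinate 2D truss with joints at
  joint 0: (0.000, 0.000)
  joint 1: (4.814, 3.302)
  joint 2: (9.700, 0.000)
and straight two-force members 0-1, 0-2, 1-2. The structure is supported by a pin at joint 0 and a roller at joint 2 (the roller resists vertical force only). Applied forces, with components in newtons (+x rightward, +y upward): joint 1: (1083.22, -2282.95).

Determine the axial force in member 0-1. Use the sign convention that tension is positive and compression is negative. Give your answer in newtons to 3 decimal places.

-1381.098

N=3 nodes, M=3 members, R=3 reactions → 2N=6, M+R=6
member 0 (0-1): L=5.8376, (cx,cy)=(0.8247,0.5656)
member 1 (0-2): L=9.7000, (cx,cy)=(1.0000,0.0000)
member 2 (1-2): L=5.8971, (cx,cy)=(0.8285,-0.5599)
solve A·x = −loads:
  F[0-1] = -1381.0979 N (compression)
  F[0-2] = +2222.1440 N (tension)
  F[1-2] = -2682.0064 N (compression)
  Rx@0 = -1083.2200 N
  Ry@0 = +781.2063 N
  Ry@2 = +1501.7437 N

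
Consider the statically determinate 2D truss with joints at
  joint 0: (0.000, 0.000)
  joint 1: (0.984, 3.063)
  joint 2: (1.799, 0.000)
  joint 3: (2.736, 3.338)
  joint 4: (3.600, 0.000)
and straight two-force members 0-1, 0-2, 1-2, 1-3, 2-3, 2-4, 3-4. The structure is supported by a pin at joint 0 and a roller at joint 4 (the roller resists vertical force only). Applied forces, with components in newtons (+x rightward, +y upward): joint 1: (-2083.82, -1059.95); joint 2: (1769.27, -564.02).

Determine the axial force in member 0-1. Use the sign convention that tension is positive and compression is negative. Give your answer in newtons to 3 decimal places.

N=5 nodes, M=7 members, R=3 reactions → 2N=10, M+R=10
member 0 (0-1): L=3.2172, (cx,cy)=(0.3059,0.9521)
member 1 (0-2): L=1.7990, (cx,cy)=(1.0000,0.0000)
member 2 (1-2): L=3.1696, (cx,cy)=(0.2571,-0.9664)
member 3 (1-3): L=1.7735, (cx,cy)=(0.9879,0.1551)
member 4 (2-3): L=3.4670, (cx,cy)=(0.2703,0.9628)
member 5 (2-4): L=1.8010, (cx,cy)=(1.0000,0.0000)
member 6 (3-4): L=3.4480, (cx,cy)=(0.2506,-0.9681)
solve A·x = −loads:
  F[0-1] = -2967.5965 N (compression)
  F[0-2] = +593.1139 N (tension)
  F[1-2] = +1936.9954 N (tension)
  F[1-3] = +686.3943 N (tension)
  F[2-3] = -1358.3961 N (compression)
  F[2-4] = -310.9702 N (compression)
  F[3-4] = +1241.0035 N (tension)
  Rx@0 = +314.5500 N
  Ry@0 = +2825.3805 N
  Ry@4 = -1201.4105 N

-2967.596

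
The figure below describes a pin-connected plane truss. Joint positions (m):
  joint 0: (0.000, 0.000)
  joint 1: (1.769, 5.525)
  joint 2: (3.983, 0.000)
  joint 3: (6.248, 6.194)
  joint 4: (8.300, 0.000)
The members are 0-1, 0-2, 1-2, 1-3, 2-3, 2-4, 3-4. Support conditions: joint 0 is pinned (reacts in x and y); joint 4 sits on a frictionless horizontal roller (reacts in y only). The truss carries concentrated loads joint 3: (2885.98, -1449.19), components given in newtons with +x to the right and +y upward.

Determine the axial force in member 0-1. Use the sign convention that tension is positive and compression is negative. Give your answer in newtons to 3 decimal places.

N=5 nodes, M=7 members, R=3 reactions → 2N=10, M+R=10
member 0 (0-1): L=5.8013, (cx,cy)=(0.3049,0.9524)
member 1 (0-2): L=3.9830, (cx,cy)=(1.0000,0.0000)
member 2 (1-2): L=5.9521, (cx,cy)=(0.3720,-0.9282)
member 3 (1-3): L=4.5287, (cx,cy)=(0.9890,0.1477)
member 4 (2-3): L=6.5951, (cx,cy)=(0.3434,0.9392)
member 5 (2-4): L=4.3170, (cx,cy)=(1.0000,0.0000)
member 6 (3-4): L=6.5251, (cx,cy)=(0.3145,-0.9493)
solve A·x = −loads:
  F[0-1] = +1885.2092 N (tension)
  F[0-2] = +2311.1192 N (tension)
  F[1-2] = -1737.7056 N (compression)
  F[1-3] = +1234.7825 N (tension)
  F[2-3] = +1717.4792 N (tension)
  F[2-4] = +1074.9029 N (tension)
  F[3-4] = -3418.0314 N (compression)
  Rx@0 = -2885.9800 N
  Ry@0 = -1795.4244 N
  Ry@4 = +3244.6144 N

1885.209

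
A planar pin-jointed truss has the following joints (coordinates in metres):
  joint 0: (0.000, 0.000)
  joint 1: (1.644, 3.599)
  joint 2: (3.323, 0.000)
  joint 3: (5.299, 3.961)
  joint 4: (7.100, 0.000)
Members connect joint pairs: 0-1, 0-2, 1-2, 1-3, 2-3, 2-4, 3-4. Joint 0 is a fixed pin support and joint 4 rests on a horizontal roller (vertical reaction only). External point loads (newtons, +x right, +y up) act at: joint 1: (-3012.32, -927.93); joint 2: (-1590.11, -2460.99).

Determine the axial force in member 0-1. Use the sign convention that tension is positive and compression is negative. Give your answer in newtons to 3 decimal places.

N=5 nodes, M=7 members, R=3 reactions → 2N=10, M+R=10
member 0 (0-1): L=3.9567, (cx,cy)=(0.4155,0.9096)
member 1 (0-2): L=3.3230, (cx,cy)=(1.0000,0.0000)
member 2 (1-2): L=3.9714, (cx,cy)=(0.4228,-0.9062)
member 3 (1-3): L=3.6729, (cx,cy)=(0.9951,0.0986)
member 4 (2-3): L=4.4265, (cx,cy)=(0.4464,0.8948)
member 5 (2-4): L=3.7770, (cx,cy)=(1.0000,0.0000)
member 6 (3-4): L=4.3512, (cx,cy)=(0.4139,-0.9103)
solve A·x = −loads:
  F[0-1] = -3901.9528 N (compression)
  F[0-2] = -2981.1806 N (compression)
  F[1-2] = +2910.0505 N (tension)
  F[1-3] = +161.5600 N (tension)
  F[2-3] = -196.9064 N (compression)
  F[2-4] = -72.8744 N (compression)
  F[3-4] = +176.0647 N (tension)
  Rx@0 = +4602.4300 N
  Ry@0 = +3549.1951 N
  Ry@4 = -160.2751 N

-3901.953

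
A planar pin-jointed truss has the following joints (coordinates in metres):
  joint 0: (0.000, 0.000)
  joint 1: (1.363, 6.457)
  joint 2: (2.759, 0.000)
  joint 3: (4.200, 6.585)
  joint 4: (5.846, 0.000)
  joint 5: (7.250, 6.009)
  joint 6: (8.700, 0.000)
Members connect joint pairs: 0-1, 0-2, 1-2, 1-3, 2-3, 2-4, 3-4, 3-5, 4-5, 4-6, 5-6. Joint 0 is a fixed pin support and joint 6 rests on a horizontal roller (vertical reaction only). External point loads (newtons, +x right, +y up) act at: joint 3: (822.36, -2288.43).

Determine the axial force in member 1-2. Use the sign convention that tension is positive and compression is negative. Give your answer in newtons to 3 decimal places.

563.233

N=7 nodes, M=11 members, R=3 reactions → 2N=14, M+R=14
member 0 (0-1): L=6.5993, (cx,cy)=(0.2065,0.9784)
member 1 (0-2): L=2.7590, (cx,cy)=(1.0000,0.0000)
member 2 (1-2): L=6.6062, (cx,cy)=(0.2113,-0.9774)
member 3 (1-3): L=2.8399, (cx,cy)=(0.9990,0.0451)
member 4 (2-3): L=6.7408, (cx,cy)=(0.2138,0.9769)
member 5 (2-4): L=3.0870, (cx,cy)=(1.0000,0.0000)
member 6 (3-4): L=6.7876, (cx,cy)=(0.2425,-0.9702)
member 7 (3-5): L=3.1039, (cx,cy)=(0.9826,-0.1856)
member 8 (4-5): L=6.1708, (cx,cy)=(0.2275,0.9738)
member 9 (4-6): L=2.8540, (cx,cy)=(1.0000,0.0000)
member 10 (5-6): L=6.1815, (cx,cy)=(0.2346,-0.9721)
solve A·x = −loads:
  F[0-1] = -573.5967 N (compression)
  F[0-2] = +940.8292 N (tension)
  F[1-2] = +563.2333 N (tension)
  F[1-3] = -237.7316 N (compression)
  F[2-3] = -563.5412 N (compression)
  F[2-4] = +1180.3194 N (tension)
  F[3-4] = -1627.4004 N (compression)
  F[3-5] = -799.5611 N (compression)
  F[4-5] = +1621.3475 N (tension)
  F[4-6] = +416.7817 N (tension)
  F[5-6] = -1776.7750 N (compression)
  Rx@0 = -822.3600 N
  Ry@0 = +561.2292 N
  Ry@6 = +1727.2008 N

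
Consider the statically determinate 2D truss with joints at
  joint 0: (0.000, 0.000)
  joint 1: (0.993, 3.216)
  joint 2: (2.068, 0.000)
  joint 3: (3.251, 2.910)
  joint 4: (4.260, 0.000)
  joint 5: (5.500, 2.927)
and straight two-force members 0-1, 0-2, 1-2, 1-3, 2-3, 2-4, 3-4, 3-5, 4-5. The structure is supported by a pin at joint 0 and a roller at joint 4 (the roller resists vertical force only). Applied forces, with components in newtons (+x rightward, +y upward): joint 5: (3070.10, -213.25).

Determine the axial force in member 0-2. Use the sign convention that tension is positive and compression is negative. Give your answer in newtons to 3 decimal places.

N=6 nodes, M=9 members, R=3 reactions → 2N=12, M+R=12
member 0 (0-1): L=3.3658, (cx,cy)=(0.2950,0.9555)
member 1 (0-2): L=2.0680, (cx,cy)=(1.0000,0.0000)
member 2 (1-2): L=3.3909, (cx,cy)=(0.3170,-0.9484)
member 3 (1-3): L=2.2786, (cx,cy)=(0.9909,-0.1343)
member 4 (2-3): L=3.1413, (cx,cy)=(0.3766,0.9264)
member 5 (2-4): L=2.1920, (cx,cy)=(1.0000,0.0000)
member 6 (3-4): L=3.0800, (cx,cy)=(0.3276,-0.9448)
member 7 (3-5): L=2.2491, (cx,cy)=(1.0000,0.0076)
member 8 (4-5): L=3.1788, (cx,cy)=(0.3901,0.9208)
solve A·x = −loads:
  F[0-1] = +2272.6627 N (tension)
  F[0-2] = +2399.6072 N (tension)
  F[1-2] = -2498.5992 N (compression)
  F[1-3] = +1475.9779 N (tension)
  F[2-3] = +2558.0482 N (tension)
  F[2-4] = +644.1331 N (tension)
  F[3-4] = -2272.9704 N (compression)
  F[3-5] = +3170.6853 N (tension)
  F[4-5] = -257.6252 N (compression)
  Rx@0 = -3070.1000 N
  Ry@0 = -2171.5053 N
  Ry@4 = +2384.7553 N

2399.607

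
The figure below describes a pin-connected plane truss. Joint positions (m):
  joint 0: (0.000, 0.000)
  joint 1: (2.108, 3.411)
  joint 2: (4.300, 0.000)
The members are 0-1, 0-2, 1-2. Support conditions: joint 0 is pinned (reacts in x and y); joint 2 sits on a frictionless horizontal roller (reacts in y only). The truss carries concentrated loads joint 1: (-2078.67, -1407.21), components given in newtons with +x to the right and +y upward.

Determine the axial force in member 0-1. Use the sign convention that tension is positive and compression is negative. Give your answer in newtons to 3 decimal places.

N=3 nodes, M=3 members, R=3 reactions → 2N=6, M+R=6
member 0 (0-1): L=4.0098, (cx,cy)=(0.5257,0.8507)
member 1 (0-2): L=4.3000, (cx,cy)=(1.0000,0.0000)
member 2 (1-2): L=4.0546, (cx,cy)=(0.5406,-0.8413)
solve A·x = −loads:
  F[0-1] = -2781.6720 N (compression)
  F[0-2] = -616.3157 N (compression)
  F[1-2] = +1140.0154 N (tension)
  Rx@0 = +2078.6700 N
  Ry@0 = +2366.2669 N
  Ry@2 = -959.0569 N

-2781.672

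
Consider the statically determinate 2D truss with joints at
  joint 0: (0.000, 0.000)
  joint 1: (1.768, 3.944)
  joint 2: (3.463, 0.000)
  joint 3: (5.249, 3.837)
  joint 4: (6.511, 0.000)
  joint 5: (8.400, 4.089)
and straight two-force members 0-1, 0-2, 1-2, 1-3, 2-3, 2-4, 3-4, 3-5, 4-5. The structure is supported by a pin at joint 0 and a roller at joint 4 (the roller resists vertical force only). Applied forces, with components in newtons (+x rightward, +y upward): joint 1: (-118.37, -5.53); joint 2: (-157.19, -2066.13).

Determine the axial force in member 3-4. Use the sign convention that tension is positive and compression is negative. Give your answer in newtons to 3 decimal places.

N=6 nodes, M=9 members, R=3 reactions → 2N=12, M+R=12
member 0 (0-1): L=4.3221, (cx,cy)=(0.4091,0.9125)
member 1 (0-2): L=3.4630, (cx,cy)=(1.0000,0.0000)
member 2 (1-2): L=4.2928, (cx,cy)=(0.3948,-0.9187)
member 3 (1-3): L=3.4826, (cx,cy)=(0.9995,-0.0307)
member 4 (2-3): L=4.2323, (cx,cy)=(0.4220,0.9066)
member 5 (2-4): L=3.0480, (cx,cy)=(1.0000,0.0000)
member 6 (3-4): L=4.0392, (cx,cy)=(0.3124,-0.9499)
member 7 (3-5): L=3.1611, (cx,cy)=(0.9968,0.0797)
member 8 (4-5): L=4.5042, (cx,cy)=(0.4194,0.9078)
solve A·x = −loads:
  F[0-1] = -1142.9467 N (compression)
  F[0-2] = +191.9691 N (tension)
  F[1-2] = +1156.1223 N (tension)
  F[1-3] = -806.0309 N (compression)
  F[2-3] = +1107.3760 N (tension)
  F[2-4] = +338.3457 N (tension)
  F[3-4] = -1082.9234 N (compression)
  F[3-5] = -0.0000 N (tension)
  F[4-5] = +0.0000 N (tension)
  Rx@0 = +275.5600 N
  Ry@0 = +1042.9495 N
  Ry@4 = +1028.7105 N

-1082.923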